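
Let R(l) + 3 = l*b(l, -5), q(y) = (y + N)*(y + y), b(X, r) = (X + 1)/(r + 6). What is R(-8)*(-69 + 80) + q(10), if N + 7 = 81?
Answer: 2263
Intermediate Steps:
N = 74 (N = -7 + 81 = 74)
b(X, r) = (1 + X)/(6 + r)
q(y) = 2*y*(74 + y) (q(y) = (y + 74)*(y + y) = (74 + y)*(2*y) = 2*y*(74 + y))
R(l) = -3 + l*(1 + l) (R(l) = -3 + l*((1 + l)/(6 - 5)) = -3 + l*((1 + l)/1) = -3 + l*(1*(1 + l)) = -3 + l*(1 + l))
R(-8)*(-69 + 80) + q(10) = (-3 - 8*(1 - 8))*(-69 + 80) + 2*10*(74 + 10) = (-3 - 8*(-7))*11 + 2*10*84 = (-3 + 56)*11 + 1680 = 53*11 + 1680 = 583 + 1680 = 2263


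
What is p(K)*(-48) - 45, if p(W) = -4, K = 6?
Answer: 147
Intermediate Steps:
p(K)*(-48) - 45 = -4*(-48) - 45 = 192 - 45 = 147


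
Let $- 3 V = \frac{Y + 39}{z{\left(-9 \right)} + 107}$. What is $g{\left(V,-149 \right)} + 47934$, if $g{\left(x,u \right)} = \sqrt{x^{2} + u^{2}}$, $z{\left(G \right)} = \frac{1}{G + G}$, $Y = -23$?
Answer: $47934 + \frac{\sqrt{82268589841}}{1925} \approx 48083.0$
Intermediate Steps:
$z{\left(G \right)} = \frac{1}{2 G}$
$V = - \frac{96}{1925}$ ($V = - \frac{\left(-23 + 39\right) \frac{1}{\frac{1}{2 \left(-9\right)} + 107}}{3} = - \frac{16 \frac{1}{\frac{1}{2} \left(- \frac{1}{9}\right) + 107}}{3} = - \frac{16 \frac{1}{- \frac{1}{18} + 107}}{3} = - \frac{16 \frac{1}{\frac{1925}{18}}}{3} = - \frac{16 \cdot \frac{18}{1925}}{3} = \left(- \frac{1}{3}\right) \frac{288}{1925} = - \frac{96}{1925} \approx -0.04987$)
$g{\left(x,u \right)} = \sqrt{u^{2} + x^{2}}$
$g{\left(V,-149 \right)} + 47934 = \sqrt{\left(-149\right)^{2} + \left(- \frac{96}{1925}\right)^{2}} + 47934 = \sqrt{22201 + \frac{9216}{3705625}} + 47934 = \sqrt{\frac{82268589841}{3705625}} + 47934 = \frac{\sqrt{82268589841}}{1925} + 47934 = 47934 + \frac{\sqrt{82268589841}}{1925}$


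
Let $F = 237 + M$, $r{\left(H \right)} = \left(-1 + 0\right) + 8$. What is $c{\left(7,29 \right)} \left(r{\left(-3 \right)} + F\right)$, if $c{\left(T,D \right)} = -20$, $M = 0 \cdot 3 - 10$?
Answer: $-4680$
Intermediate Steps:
$r{\left(H \right)} = 7$ ($r{\left(H \right)} = -1 + 8 = 7$)
$M = -10$ ($M = 0 - 10 = -10$)
$F = 227$ ($F = 237 - 10 = 227$)
$c{\left(7,29 \right)} \left(r{\left(-3 \right)} + F\right) = - 20 \left(7 + 227\right) = \left(-20\right) 234 = -4680$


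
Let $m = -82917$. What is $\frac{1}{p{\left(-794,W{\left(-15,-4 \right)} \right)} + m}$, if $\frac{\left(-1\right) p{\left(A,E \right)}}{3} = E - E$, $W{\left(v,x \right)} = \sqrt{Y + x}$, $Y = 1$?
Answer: $- \frac{1}{82917} \approx -1.206 \cdot 10^{-5}$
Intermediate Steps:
$W{\left(v,x \right)} = \sqrt{1 + x}$
$p{\left(A,E \right)} = 0$ ($p{\left(A,E \right)} = - 3 \left(E - E\right) = \left(-3\right) 0 = 0$)
$\frac{1}{p{\left(-794,W{\left(-15,-4 \right)} \right)} + m} = \frac{1}{0 - 82917} = \frac{1}{-82917} = - \frac{1}{82917}$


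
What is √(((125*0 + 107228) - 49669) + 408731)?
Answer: 3*√51810 ≈ 682.85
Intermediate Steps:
√(((125*0 + 107228) - 49669) + 408731) = √(((0 + 107228) - 49669) + 408731) = √((107228 - 49669) + 408731) = √(57559 + 408731) = √466290 = 3*√51810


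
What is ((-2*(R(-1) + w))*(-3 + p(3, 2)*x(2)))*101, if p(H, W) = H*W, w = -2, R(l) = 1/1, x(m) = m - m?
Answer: -606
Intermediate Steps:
x(m) = 0
R(l) = 1
((-2*(R(-1) + w))*(-3 + p(3, 2)*x(2)))*101 = ((-2*(1 - 2))*(-3 + (3*2)*0))*101 = ((-2*(-1))*(-3 + 6*0))*101 = (2*(-3 + 0))*101 = (2*(-3))*101 = -6*101 = -606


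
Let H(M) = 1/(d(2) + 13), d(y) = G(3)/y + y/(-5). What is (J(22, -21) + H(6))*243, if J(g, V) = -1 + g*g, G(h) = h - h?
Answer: 821718/7 ≈ 1.1739e+5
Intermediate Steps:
G(h) = 0
J(g, V) = -1 + g²
d(y) = -y/5 (d(y) = 0/y + y/(-5) = 0 + y*(-⅕) = 0 - y/5 = -y/5)
H(M) = 5/63 (H(M) = 1/(-⅕*2 + 13) = 1/(-⅖ + 13) = 1/(63/5) = 5/63)
(J(22, -21) + H(6))*243 = ((-1 + 22²) + 5/63)*243 = ((-1 + 484) + 5/63)*243 = (483 + 5/63)*243 = (30434/63)*243 = 821718/7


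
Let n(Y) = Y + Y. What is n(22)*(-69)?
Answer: -3036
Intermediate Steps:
n(Y) = 2*Y
n(22)*(-69) = (2*22)*(-69) = 44*(-69) = -3036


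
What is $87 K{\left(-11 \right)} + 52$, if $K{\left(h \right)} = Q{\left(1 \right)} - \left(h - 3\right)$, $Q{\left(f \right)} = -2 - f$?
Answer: $1009$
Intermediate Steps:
$K{\left(h \right)} = - h$ ($K{\left(h \right)} = \left(-2 - 1\right) - \left(h - 3\right) = -3 - \left(-3 + h\right) = - h$)
$87 K{\left(-11 \right)} + 52 = 87 \left(\left(-1\right) \left(-11\right)\right) + 52 = 87 \cdot 11 + 52 = 957 + 52 = 1009$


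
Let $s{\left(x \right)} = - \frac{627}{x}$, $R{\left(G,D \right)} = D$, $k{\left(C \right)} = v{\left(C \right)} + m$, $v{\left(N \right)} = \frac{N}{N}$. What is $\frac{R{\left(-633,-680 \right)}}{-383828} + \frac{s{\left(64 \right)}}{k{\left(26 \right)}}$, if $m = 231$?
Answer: $- \frac{57640879}{1424769536} \approx -0.040456$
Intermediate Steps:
$v{\left(N \right)} = 1$
$k{\left(C \right)} = 232$ ($k{\left(C \right)} = 1 + 231 = 232$)
$\frac{R{\left(-633,-680 \right)}}{-383828} + \frac{s{\left(64 \right)}}{k{\left(26 \right)}} = - \frac{680}{-383828} + \frac{\left(-627\right) \frac{1}{64}}{232} = \left(-680\right) \left(- \frac{1}{383828}\right) + \left(-627\right) \frac{1}{64} \cdot \frac{1}{232} = \frac{170}{95957} - \frac{627}{14848} = - \frac{57640879}{1424769536}$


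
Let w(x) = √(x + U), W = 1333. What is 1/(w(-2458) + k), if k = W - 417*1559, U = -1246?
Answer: -324385/210451258302 - I*√926/210451258302 ≈ -1.5414e-6 - 1.446e-10*I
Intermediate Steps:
k = -648770 (k = 1333 - 417*1559 = 1333 - 650103 = -648770)
w(x) = √(-1246 + x) (w(x) = √(x - 1246) = √(-1246 + x))
1/(w(-2458) + k) = 1/(√(-1246 - 2458) - 648770) = 1/(√(-3704) - 648770) = 1/(2*I*√926 - 648770) = 1/(-648770 + 2*I*√926)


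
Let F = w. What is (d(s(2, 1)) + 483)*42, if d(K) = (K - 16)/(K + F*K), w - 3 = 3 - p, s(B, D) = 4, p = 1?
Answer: 20265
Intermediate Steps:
w = 5 (w = 3 + (3 - 1*1) = 3 + (3 - 1) = 3 + 2 = 5)
F = 5
d(K) = (-16 + K)/(6*K) (d(K) = (K - 16)/(K + 5*K) = (-16 + K)/((6*K)) = (-16 + K)*(1/(6*K)) = (-16 + K)/(6*K))
(d(s(2, 1)) + 483)*42 = ((1/6)*(-16 + 4)/4 + 483)*42 = ((1/6)*(1/4)*(-12) + 483)*42 = (-1/2 + 483)*42 = (965/2)*42 = 20265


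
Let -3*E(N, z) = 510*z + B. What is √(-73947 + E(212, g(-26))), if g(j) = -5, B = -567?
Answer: 2*I*√18227 ≈ 270.01*I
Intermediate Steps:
E(N, z) = 189 - 170*z (E(N, z) = -(510*z - 567)/3 = -(-567 + 510*z)/3 = 189 - 170*z)
√(-73947 + E(212, g(-26))) = √(-73947 + (189 - 170*(-5))) = √(-73947 + (189 + 850)) = √(-73947 + 1039) = √(-72908) = 2*I*√18227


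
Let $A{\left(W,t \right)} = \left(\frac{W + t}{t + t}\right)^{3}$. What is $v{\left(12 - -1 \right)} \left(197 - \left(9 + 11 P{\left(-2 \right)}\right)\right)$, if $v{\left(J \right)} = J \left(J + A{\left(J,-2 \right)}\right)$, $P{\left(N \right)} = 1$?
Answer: $- \frac{1148199}{64} \approx -17941.0$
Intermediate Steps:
$A{\left(W,t \right)} = \frac{\left(W + t\right)^{3}}{8 t^{3}}$ ($A{\left(W,t \right)} = \left(\frac{W + t}{2 t}\right)^{3} = \frac{\left(W + t\right)^{3}}{8 t^{3}}$)
$v{\left(J \right)} = J \left(J - \frac{\left(-2 + J\right)^{3}}{64}\right)$ ($v{\left(J \right)} = J \left(J + \frac{\left(J - 2\right)^{3}}{8 \left(-8\right)}\right) = J \left(J + \frac{1}{8} \left(- \frac{1}{8}\right) \left(-2 + J\right)^{3}\right) = J \left(J - \frac{\left(-2 + J\right)^{3}}{64}\right)$)
$v{\left(12 - -1 \right)} \left(197 - \left(9 + 11 P{\left(-2 \right)}\right)\right) = \frac{\left(12 - -1\right) \left(- \left(-2 + \left(12 - -1\right)\right)^{3} + 64 \left(12 - -1\right)\right)}{64} \left(197 - 20\right) = \frac{\left(12 + 1\right) \left(- \left(-2 + \left(12 + 1\right)\right)^{3} + 64 \left(12 + 1\right)\right)}{64} \left(197 - 20\right) = \frac{1}{64} \cdot 13 \left(- \left(-2 + 13\right)^{3} + 64 \cdot 13\right) \left(197 - 20\right) = \frac{1}{64} \cdot 13 \left(- 11^{3} + 832\right) 177 = \frac{1}{64} \cdot 13 \left(\left(-1\right) 1331 + 832\right) 177 = \frac{1}{64} \cdot 13 \left(-1331 + 832\right) 177 = \frac{1}{64} \cdot 13 \left(-499\right) 177 = \left(- \frac{6487}{64}\right) 177 = - \frac{1148199}{64}$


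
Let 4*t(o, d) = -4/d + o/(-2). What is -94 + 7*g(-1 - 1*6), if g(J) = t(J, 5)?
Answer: -3571/40 ≈ -89.275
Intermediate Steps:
t(o, d) = -1/d - o/8 (t(o, d) = (-4/d + o/(-2))/4 = (-4/d + o*(-1/2))/4 = (-4/d - o/2)/4 = -1/d - o/8)
g(J) = -1/5 - J/8
-94 + 7*g(-1 - 1*6) = -94 + 7*(-1/5 - (-1 - 1*6)/8) = -94 + 7*(-1/5 - (-1 - 6)/8) = -94 + 7*(-1/5 - 1/8*(-7)) = -94 + 7*(-1/5 + 7/8) = -94 + 7*(27/40) = -94 + 189/40 = -3571/40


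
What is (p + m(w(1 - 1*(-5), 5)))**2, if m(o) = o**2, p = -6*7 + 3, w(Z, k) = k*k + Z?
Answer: 850084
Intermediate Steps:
w(Z, k) = Z + k**2 (w(Z, k) = k**2 + Z = Z + k**2)
p = -39 (p = -42 + 3 = -39)
(p + m(w(1 - 1*(-5), 5)))**2 = (-39 + ((1 - 1*(-5)) + 5**2)**2)**2 = (-39 + ((1 + 5) + 25)**2)**2 = (-39 + (6 + 25)**2)**2 = (-39 + 31**2)**2 = (-39 + 961)**2 = 922**2 = 850084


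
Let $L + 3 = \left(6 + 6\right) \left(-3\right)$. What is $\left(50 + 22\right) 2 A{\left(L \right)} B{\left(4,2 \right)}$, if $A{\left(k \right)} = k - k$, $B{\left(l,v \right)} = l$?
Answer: $0$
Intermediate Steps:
$L = -39$ ($L = -3 + \left(6 + 6\right) \left(-3\right) = -3 + 12 \left(-3\right) = -3 - 36 = -39$)
$A{\left(k \right)} = 0$
$\left(50 + 22\right) 2 A{\left(L \right)} B{\left(4,2 \right)} = \left(50 + 22\right) 2 \cdot 0 \cdot 4 = 72 \cdot 0 \cdot 4 = 72 \cdot 0 = 0$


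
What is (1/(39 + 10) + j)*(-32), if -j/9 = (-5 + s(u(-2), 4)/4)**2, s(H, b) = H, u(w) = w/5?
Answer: 9175528/1225 ≈ 7490.2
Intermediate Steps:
u(w) = w/5 (u(w) = w*(1/5) = w/5)
j = -23409/100 (j = -9*(-5 + ((1/5)*(-2))/4)**2 = -9*(-5 - 2/5*1/4)**2 = -9*(-5 - 1/10)**2 = -9*(-51/10)**2 = -9*2601/100 = -23409/100 ≈ -234.09)
(1/(39 + 10) + j)*(-32) = (1/(39 + 10) - 23409/100)*(-32) = (1/49 - 23409/100)*(-32) = -1146941/4900*(-32) = 9175528/1225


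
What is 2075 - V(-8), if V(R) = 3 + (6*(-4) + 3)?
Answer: 2093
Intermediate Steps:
V(R) = -18 (V(R) = 3 + (-24 + 3) = 3 - 21 = -18)
2075 - V(-8) = 2075 - 1*(-18) = 2075 + 18 = 2093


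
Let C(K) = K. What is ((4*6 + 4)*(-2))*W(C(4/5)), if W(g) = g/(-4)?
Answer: 56/5 ≈ 11.200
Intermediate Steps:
W(g) = -g/4 (W(g) = g*(-¼) = -g/4)
((4*6 + 4)*(-2))*W(C(4/5)) = ((4*6 + 4)*(-2))*(-1/5) = ((24 + 4)*(-2))*(-1/5) = (28*(-2))*(-¼*⅘) = -56*(-⅕) = 56/5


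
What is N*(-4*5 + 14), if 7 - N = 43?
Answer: 216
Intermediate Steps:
N = -36 (N = 7 - 1*43 = 7 - 43 = -36)
N*(-4*5 + 14) = -36*(-4*5 + 14) = -36*(-20 + 14) = -36*(-6) = 216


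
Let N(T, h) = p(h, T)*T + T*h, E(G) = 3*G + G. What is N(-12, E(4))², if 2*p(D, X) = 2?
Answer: 41616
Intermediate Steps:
p(D, X) = 1 (p(D, X) = (½)*2 = 1)
E(G) = 4*G
N(T, h) = T + T*h (N(T, h) = 1*T + T*h = T + T*h)
N(-12, E(4))² = (-12*(1 + 4*4))² = (-12*(1 + 16))² = (-12*17)² = (-204)² = 41616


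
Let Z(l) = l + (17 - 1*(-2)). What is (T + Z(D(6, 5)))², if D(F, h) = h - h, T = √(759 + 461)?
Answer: 1581 + 76*√305 ≈ 2908.3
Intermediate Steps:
T = 2*√305 (T = √1220 = 2*√305 ≈ 34.928)
D(F, h) = 0
Z(l) = 19 + l (Z(l) = l + (17 + 2) = l + 19 = 19 + l)
(T + Z(D(6, 5)))² = (2*√305 + (19 + 0))² = (2*√305 + 19)² = (19 + 2*√305)²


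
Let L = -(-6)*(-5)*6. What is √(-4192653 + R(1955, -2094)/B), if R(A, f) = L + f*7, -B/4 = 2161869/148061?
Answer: I*√8708409302181038110/1441246 ≈ 2047.5*I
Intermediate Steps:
B = -8647476/148061 ≈ -58.405
L = -180 (L = -3*10*6 = -30*6 = -180)
R(A, f) = -180 + 7*f (R(A, f) = -180 + f*7 = -180 + 7*f)
√(-4192653 + R(1955, -2094)/B) = √(-4192653 + (-180 + 7*(-2094))/(-8647476/148061)) = √(-4192653 + (-180 - 14658)*(-148061/8647476)) = √(-4192653 - 14838*(-148061/8647476)) = √(-4192653 + 366154853/1441246) = √(-6042278210785/1441246) = I*√8708409302181038110/1441246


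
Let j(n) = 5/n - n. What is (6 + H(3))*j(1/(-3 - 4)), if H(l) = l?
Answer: -2196/7 ≈ -313.71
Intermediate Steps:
j(n) = -n + 5/n
(6 + H(3))*j(1/(-3 - 4)) = (6 + 3)*(-1/(-3 - 4) + 5/(1/(-3 - 4))) = 9*(-1/(-7) + 5/(1/(-7))) = 9*(-1*(-1/7) + 5/(-1/7)) = 9*(1/7 + 5*(-7)) = 9*(1/7 - 35) = 9*(-244/7) = -2196/7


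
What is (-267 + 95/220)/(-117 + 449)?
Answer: -11729/14608 ≈ -0.80292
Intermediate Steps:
(-267 + 95/220)/(-117 + 449) = (-267 + 95*(1/220))/332 = (-267 + 19/44)*(1/332) = -11729/44*1/332 = -11729/14608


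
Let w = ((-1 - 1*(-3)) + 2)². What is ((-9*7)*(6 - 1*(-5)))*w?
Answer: -11088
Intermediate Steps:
w = 16 (w = ((-1 + 3) + 2)² = (2 + 2)² = 4² = 16)
((-9*7)*(6 - 1*(-5)))*w = ((-9*7)*(6 - 1*(-5)))*16 = -63*(6 + 5)*16 = -63*11*16 = -693*16 = -11088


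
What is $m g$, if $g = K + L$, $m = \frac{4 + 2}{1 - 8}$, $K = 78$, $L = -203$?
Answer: $\frac{750}{7} \approx 107.14$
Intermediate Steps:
$m = - \frac{6}{7}$ ($m = \frac{6}{-7} = 6 \left(- \frac{1}{7}\right) = - \frac{6}{7} \approx -0.85714$)
$g = -125$ ($g = 78 - 203 = -125$)
$m g = \left(- \frac{6}{7}\right) \left(-125\right) = \frac{750}{7}$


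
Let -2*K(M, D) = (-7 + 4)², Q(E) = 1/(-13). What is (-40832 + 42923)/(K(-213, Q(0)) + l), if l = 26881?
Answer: 4182/53753 ≈ 0.077800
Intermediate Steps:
Q(E) = -1/13
K(M, D) = -9/2 (K(M, D) = -(-7 + 4)²/2 = -½*(-3)² = -½*9 = -9/2)
(-40832 + 42923)/(K(-213, Q(0)) + l) = (-40832 + 42923)/(-9/2 + 26881) = 2091/(53753/2) = 2091*(2/53753) = 4182/53753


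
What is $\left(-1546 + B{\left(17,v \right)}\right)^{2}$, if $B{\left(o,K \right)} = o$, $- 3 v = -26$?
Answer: $2337841$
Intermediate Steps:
$v = \frac{26}{3}$ ($v = \left(- \frac{1}{3}\right) \left(-26\right) = \frac{26}{3} \approx 8.6667$)
$\left(-1546 + B{\left(17,v \right)}\right)^{2} = \left(-1546 + 17\right)^{2} = \left(-1529\right)^{2} = 2337841$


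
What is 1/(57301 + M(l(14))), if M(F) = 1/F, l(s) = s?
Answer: 14/802215 ≈ 1.7452e-5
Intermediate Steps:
1/(57301 + M(l(14))) = 1/(57301 + 1/14) = 1/(802215/14) = 14/802215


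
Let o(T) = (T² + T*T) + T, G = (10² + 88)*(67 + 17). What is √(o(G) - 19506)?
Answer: √498770814 ≈ 22333.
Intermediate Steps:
G = 15792 (G = (100 + 88)*84 = 188*84 = 15792)
o(T) = T + 2*T² (o(T) = (T² + T²) + T = 2*T² + T = T + 2*T²)
√(o(G) - 19506) = √(15792*(1 + 2*15792) - 19506) = √(15792*(1 + 31584) - 19506) = √(15792*31585 - 19506) = √(498790320 - 19506) = √498770814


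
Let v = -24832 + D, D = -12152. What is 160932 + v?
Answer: 123948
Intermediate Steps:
v = -36984 (v = -24832 - 12152 = -36984)
160932 + v = 160932 - 36984 = 123948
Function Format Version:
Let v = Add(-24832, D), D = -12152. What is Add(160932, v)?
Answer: 123948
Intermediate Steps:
v = -36984 (v = Add(-24832, -12152) = -36984)
Add(160932, v) = Add(160932, -36984) = 123948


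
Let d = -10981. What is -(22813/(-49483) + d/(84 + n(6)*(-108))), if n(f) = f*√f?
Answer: 138944453/1479994116 - 98829*√6/34894 ≈ -6.8437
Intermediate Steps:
n(f) = f^(3/2)
-(22813/(-49483) + d/(84 + n(6)*(-108))) = -(22813/(-49483) - 10981/(84 + 6^(3/2)*(-108))) = -(22813*(-1/49483) - 10981/(84 + (6*√6)*(-108))) = -(-3259/7069 - 10981/(84 - 648*√6)) = 3259/7069 + 10981/(84 - 648*√6)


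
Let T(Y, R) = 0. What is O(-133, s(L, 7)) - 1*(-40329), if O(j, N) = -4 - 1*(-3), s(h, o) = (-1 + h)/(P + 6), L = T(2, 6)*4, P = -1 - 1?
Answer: 40328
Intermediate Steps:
P = -2
L = 0 (L = 0*4 = 0)
s(h, o) = -¼ + h/4 (s(h, o) = (-1 + h)/(-2 + 6) = (-1 + h)/4 = (-1 + h)*(¼) = -¼ + h/4)
O(j, N) = -1 (O(j, N) = -4 + 3 = -1)
O(-133, s(L, 7)) - 1*(-40329) = -1 - 1*(-40329) = -1 + 40329 = 40328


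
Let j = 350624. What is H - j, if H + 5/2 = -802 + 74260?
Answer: -554337/2 ≈ -2.7717e+5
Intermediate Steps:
H = 146911/2 (H = -5/2 + (-802 + 74260) = -5/2 + 73458 = 146911/2 ≈ 73456.)
H - j = 146911/2 - 1*350624 = 146911/2 - 350624 = -554337/2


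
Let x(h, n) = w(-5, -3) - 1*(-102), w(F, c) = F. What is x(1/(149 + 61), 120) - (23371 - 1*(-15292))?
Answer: -38566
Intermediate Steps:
x(h, n) = 97 (x(h, n) = -5 - 1*(-102) = -5 + 102 = 97)
x(1/(149 + 61), 120) - (23371 - 1*(-15292)) = 97 - (23371 - 1*(-15292)) = 97 - (23371 + 15292) = 97 - 1*38663 = 97 - 38663 = -38566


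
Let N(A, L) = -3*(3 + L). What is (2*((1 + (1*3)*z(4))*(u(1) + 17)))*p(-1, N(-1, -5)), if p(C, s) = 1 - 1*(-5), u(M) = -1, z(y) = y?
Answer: 2496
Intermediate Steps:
N(A, L) = -9 - 3*L
p(C, s) = 6 (p(C, s) = 1 + 5 = 6)
(2*((1 + (1*3)*z(4))*(u(1) + 17)))*p(-1, N(-1, -5)) = (2*((1 + (1*3)*4)*(-1 + 17)))*6 = (2*((1 + 3*4)*16))*6 = (2*((1 + 12)*16))*6 = (2*(13*16))*6 = (2*208)*6 = 416*6 = 2496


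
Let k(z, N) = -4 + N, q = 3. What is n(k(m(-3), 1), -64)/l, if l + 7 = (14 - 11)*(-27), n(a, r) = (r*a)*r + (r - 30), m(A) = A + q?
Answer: 6191/44 ≈ 140.70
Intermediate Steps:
m(A) = 3 + A (m(A) = A + 3 = 3 + A)
n(a, r) = -30 + r + a*r² (n(a, r) = (a*r)*r + (-30 + r) = a*r² + (-30 + r) = -30 + r + a*r²)
l = -88 (l = -7 + (14 - 11)*(-27) = -7 + 3*(-27) = -7 - 81 = -88)
n(k(m(-3), 1), -64)/l = (-30 - 64 + (-4 + 1)*(-64)²)/(-88) = (-30 - 64 - 3*4096)*(-1/88) = (-30 - 64 - 12288)*(-1/88) = -12382*(-1/88) = 6191/44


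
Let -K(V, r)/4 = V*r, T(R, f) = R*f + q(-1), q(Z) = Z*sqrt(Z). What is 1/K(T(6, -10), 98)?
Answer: 15/352898 - I/1411592 ≈ 4.2505e-5 - 7.0842e-7*I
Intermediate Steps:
q(Z) = Z**(3/2)
T(R, f) = -I + R*f (T(R, f) = R*f + (-1)**(3/2) = R*f - I = -I + R*f)
K(V, r) = -4*V*r
1/K(T(6, -10), 98) = 1/(-4*(-I + 6*(-10))*98) = 1/(-4*(-I - 60)*98) = 1/(-4*(-60 - I)*98) = 1/(23520 + 392*I) = (23520 - 392*I)/553344064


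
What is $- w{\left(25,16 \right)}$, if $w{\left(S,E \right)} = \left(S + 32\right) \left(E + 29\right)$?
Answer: $-2565$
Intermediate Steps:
$w{\left(S,E \right)} = \left(29 + E\right) \left(32 + S\right)$ ($w{\left(S,E \right)} = \left(32 + S\right) \left(29 + E\right) = \left(29 + E\right) \left(32 + S\right)$)
$- w{\left(25,16 \right)} = - (928 + 29 \cdot 25 + 32 \cdot 16 + 16 \cdot 25) = - (928 + 725 + 512 + 400) = \left(-1\right) 2565 = -2565$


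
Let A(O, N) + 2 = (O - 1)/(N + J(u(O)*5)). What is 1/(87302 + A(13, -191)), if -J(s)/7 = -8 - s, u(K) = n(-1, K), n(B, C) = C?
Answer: 80/6984003 ≈ 1.1455e-5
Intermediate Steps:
u(K) = K
J(s) = 56 + 7*s (J(s) = -7*(-8 - s) = 56 + 7*s)
A(O, N) = -2 + (-1 + O)/(56 + N + 35*O) (A(O, N) = -2 + (O - 1)/(N + (56 + 7*(O*5))) = -2 + (-1 + O)/(N + (56 + 7*(5*O))) = -2 + (-1 + O)/(N + (56 + 35*O)) = -2 + (-1 + O)/(56 + N + 35*O))
1/(87302 + A(13, -191)) = 1/(87302 + (-113 - 69*13 - 2*(-191))/(56 - 191 + 35*13)) = 1/(87302 + (-113 - 897 + 382)/(56 - 191 + 455)) = 1/(87302 - 628/320) = 1/(87302 + (1/320)*(-628)) = 1/(87302 - 157/80) = 1/(6984003/80) = 80/6984003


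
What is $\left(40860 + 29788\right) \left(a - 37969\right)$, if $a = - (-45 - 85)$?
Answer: $-2673249672$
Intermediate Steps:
$a = 130$ ($a = \left(-1\right) \left(-130\right) = 130$)
$\left(40860 + 29788\right) \left(a - 37969\right) = \left(40860 + 29788\right) \left(130 - 37969\right) = 70648 \left(-37839\right) = -2673249672$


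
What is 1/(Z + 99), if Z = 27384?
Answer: 1/27483 ≈ 3.6386e-5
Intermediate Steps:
1/(Z + 99) = 1/(27384 + 99) = 1/27483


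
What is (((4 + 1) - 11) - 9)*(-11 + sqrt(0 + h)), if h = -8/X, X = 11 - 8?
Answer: 165 - 10*I*sqrt(6) ≈ 165.0 - 24.495*I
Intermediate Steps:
X = 3
h = -8/3 ≈ -2.6667
(((4 + 1) - 11) - 9)*(-11 + sqrt(0 + h)) = (((4 + 1) - 11) - 9)*(-11 + sqrt(0 - 8/3)) = ((5 - 11) - 9)*(-11 + sqrt(-8/3)) = (-6 - 9)*(-11 + 2*I*sqrt(6)/3) = -15*(-11 + 2*I*sqrt(6)/3) = 165 - 10*I*sqrt(6)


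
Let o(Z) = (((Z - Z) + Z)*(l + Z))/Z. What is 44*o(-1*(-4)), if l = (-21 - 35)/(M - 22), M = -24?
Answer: 5280/23 ≈ 229.57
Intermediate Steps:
l = 28/23 (l = (-21 - 35)/(-24 - 22) = -56/(-46) = -56*(-1/46) = 28/23 ≈ 1.2174)
o(Z) = 28/23 + Z (o(Z) = (((Z - Z) + Z)*(28/23 + Z))/Z = ((0 + Z)*(28/23 + Z))/Z = (Z*(28/23 + Z))/Z = 28/23 + Z)
44*o(-1*(-4)) = 44*(28/23 - 1*(-4)) = 44*(28/23 + 4) = 44*(120/23) = 5280/23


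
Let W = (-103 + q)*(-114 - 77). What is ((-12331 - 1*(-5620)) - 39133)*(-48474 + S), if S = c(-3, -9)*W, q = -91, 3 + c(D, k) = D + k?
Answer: 27702795696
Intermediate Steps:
c(D, k) = -3 + D + k (c(D, k) = -3 + (D + k) = -3 + D + k)
W = 37054 (W = (-103 - 91)*(-114 - 77) = -194*(-191) = 37054)
S = -555810 (S = (-3 - 3 - 9)*37054 = -15*37054 = -555810)
((-12331 - 1*(-5620)) - 39133)*(-48474 + S) = ((-12331 - 1*(-5620)) - 39133)*(-48474 - 555810) = ((-12331 + 5620) - 39133)*(-604284) = (-6711 - 39133)*(-604284) = -45844*(-604284) = 27702795696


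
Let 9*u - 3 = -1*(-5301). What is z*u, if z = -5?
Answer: -8840/3 ≈ -2946.7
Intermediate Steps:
u = 1768/3 (u = 1/3 + (-1*(-5301))/9 = 1/3 + (1/9)*5301 = 1/3 + 589 = 1768/3 ≈ 589.33)
z*u = -5*1768/3 = -8840/3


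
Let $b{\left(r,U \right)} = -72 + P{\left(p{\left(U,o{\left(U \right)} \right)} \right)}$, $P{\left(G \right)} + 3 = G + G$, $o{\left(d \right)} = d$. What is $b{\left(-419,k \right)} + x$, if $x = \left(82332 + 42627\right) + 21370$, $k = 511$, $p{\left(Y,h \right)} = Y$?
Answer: $147276$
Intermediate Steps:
$P{\left(G \right)} = -3 + 2 G$ ($P{\left(G \right)} = -3 + \left(G + G\right) = -3 + 2 G$)
$x = 146329$ ($x = 124959 + 21370 = 146329$)
$b{\left(r,U \right)} = -75 + 2 U$ ($b{\left(r,U \right)} = -72 + \left(-3 + 2 U\right) = -75 + 2 U$)
$b{\left(-419,k \right)} + x = \left(-75 + 2 \cdot 511\right) + 146329 = \left(-75 + 1022\right) + 146329 = 947 + 146329 = 147276$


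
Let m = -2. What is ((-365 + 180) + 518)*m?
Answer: -666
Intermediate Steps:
((-365 + 180) + 518)*m = ((-365 + 180) + 518)*(-2) = (-185 + 518)*(-2) = 333*(-2) = -666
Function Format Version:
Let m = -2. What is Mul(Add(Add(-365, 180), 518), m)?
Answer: -666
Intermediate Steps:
Mul(Add(Add(-365, 180), 518), m) = Mul(Add(Add(-365, 180), 518), -2) = Mul(Add(-185, 518), -2) = Mul(333, -2) = -666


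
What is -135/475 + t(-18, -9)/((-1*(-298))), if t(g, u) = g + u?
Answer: -10611/28310 ≈ -0.37481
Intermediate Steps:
-135/475 + t(-18, -9)/((-1*(-298))) = -135/475 + (-18 - 9)/((-1*(-298))) = -135*1/475 - 27/298 = -27/95 - 27*1/298 = -27/95 - 27/298 = -10611/28310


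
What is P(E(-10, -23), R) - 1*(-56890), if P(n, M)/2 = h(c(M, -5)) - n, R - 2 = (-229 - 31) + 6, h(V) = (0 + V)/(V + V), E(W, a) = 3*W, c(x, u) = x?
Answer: 56951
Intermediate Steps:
h(V) = ½ (h(V) = V/((2*V)) = V*(1/(2*V)) = ½)
R = -252 (R = 2 + ((-229 - 31) + 6) = 2 + (-260 + 6) = 2 - 254 = -252)
P(n, M) = 1 - 2*n (P(n, M) = 2*(½ - n) = 1 - 2*n)
P(E(-10, -23), R) - 1*(-56890) = (1 - 6*(-10)) - 1*(-56890) = (1 - 2*(-30)) + 56890 = (1 + 60) + 56890 = 61 + 56890 = 56951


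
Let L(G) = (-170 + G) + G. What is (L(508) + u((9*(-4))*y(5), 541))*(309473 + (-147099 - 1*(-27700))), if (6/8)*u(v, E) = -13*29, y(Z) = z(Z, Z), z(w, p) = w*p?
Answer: 65258740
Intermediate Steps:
z(w, p) = p*w
y(Z) = Z² (y(Z) = Z*Z = Z²)
u(v, E) = -1508/3 (u(v, E) = 4*(-13*29)/3 = (4/3)*(-377) = -1508/3)
L(G) = -170 + 2*G
(L(508) + u((9*(-4))*y(5), 541))*(309473 + (-147099 - 1*(-27700))) = ((-170 + 2*508) - 1508/3)*(309473 + (-147099 - 1*(-27700))) = ((-170 + 1016) - 1508/3)*(309473 + (-147099 + 27700)) = (846 - 1508/3)*(309473 - 119399) = (1030/3)*190074 = 65258740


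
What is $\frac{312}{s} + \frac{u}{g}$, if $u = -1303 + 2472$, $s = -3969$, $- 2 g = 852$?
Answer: $- \frac{530297}{187866} \approx -2.8227$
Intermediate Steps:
$g = -426$ ($g = \left(- \frac{1}{2}\right) 852 = -426$)
$u = 1169$
$\frac{312}{s} + \frac{u}{g} = \frac{312}{-3969} + \frac{1169}{-426} = 312 \left(- \frac{1}{3969}\right) + 1169 \left(- \frac{1}{426}\right) = - \frac{104}{1323} - \frac{1169}{426} = - \frac{530297}{187866}$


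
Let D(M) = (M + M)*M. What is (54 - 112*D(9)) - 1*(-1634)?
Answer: -16456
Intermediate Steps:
D(M) = 2*M² (D(M) = (2*M)*M = 2*M²)
(54 - 112*D(9)) - 1*(-1634) = (54 - 224*9²) - 1*(-1634) = (54 - 224*81) + 1634 = (54 - 112*162) + 1634 = (54 - 18144) + 1634 = -18090 + 1634 = -16456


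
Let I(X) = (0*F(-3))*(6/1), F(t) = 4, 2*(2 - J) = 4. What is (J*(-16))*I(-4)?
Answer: 0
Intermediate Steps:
J = 0 (J = 2 - ½*4 = 2 - 2 = 0)
I(X) = 0 (I(X) = (0*4)*(6/1) = 0*(6*1) = 0*6 = 0)
(J*(-16))*I(-4) = (0*(-16))*0 = 0*0 = 0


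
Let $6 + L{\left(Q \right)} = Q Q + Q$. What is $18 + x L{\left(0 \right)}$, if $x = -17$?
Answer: $120$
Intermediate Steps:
$L{\left(Q \right)} = -6 + Q + Q^{2}$ ($L{\left(Q \right)} = -6 + \left(Q Q + Q\right) = -6 + \left(Q^{2} + Q\right) = -6 + \left(Q + Q^{2}\right) = -6 + Q + Q^{2}$)
$18 + x L{\left(0 \right)} = 18 - 17 \left(-6 + 0 + 0^{2}\right) = 18 - 17 \left(-6 + 0 + 0\right) = 18 - -102 = 18 + 102 = 120$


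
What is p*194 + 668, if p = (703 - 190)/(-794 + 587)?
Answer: 4306/23 ≈ 187.22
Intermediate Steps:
p = -57/23 (p = 513/(-207) = 513*(-1/207) = -57/23 ≈ -2.4783)
p*194 + 668 = -57/23*194 + 668 = -11058/23 + 668 = 4306/23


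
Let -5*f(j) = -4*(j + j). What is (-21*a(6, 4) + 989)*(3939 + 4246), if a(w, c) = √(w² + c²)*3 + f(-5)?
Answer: 9470045 - 1031310*√13 ≈ 5.7516e+6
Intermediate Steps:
f(j) = 8*j/5 (f(j) = -(-4)*(j + j)/5 = -(-4)*2*j/5 = -(-8)*j/5 = 8*j/5)
a(w, c) = -8 + 3*√(c² + w²) (a(w, c) = √(w² + c²)*3 + (8/5)*(-5) = √(c² + w²)*3 - 8 = 3*√(c² + w²) - 8 = -8 + 3*√(c² + w²))
(-21*a(6, 4) + 989)*(3939 + 4246) = (-21*(-8 + 3*√(4² + 6²)) + 989)*(3939 + 4246) = (-21*(-8 + 3*√(16 + 36)) + 989)*8185 = (-21*(-8 + 3*√52) + 989)*8185 = (-21*(-8 + 3*(2*√13)) + 989)*8185 = (-21*(-8 + 6*√13) + 989)*8185 = ((168 - 126*√13) + 989)*8185 = (1157 - 126*√13)*8185 = 9470045 - 1031310*√13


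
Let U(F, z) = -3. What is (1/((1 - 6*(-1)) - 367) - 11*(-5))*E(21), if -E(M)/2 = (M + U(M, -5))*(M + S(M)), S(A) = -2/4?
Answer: -811759/20 ≈ -40588.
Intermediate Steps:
S(A) = -½ (S(A) = -2*¼ = -½)
E(M) = -2*(-3 + M)*(-½ + M) (E(M) = -2*(M - 3)*(M - ½) = -2*(-3 + M)*(-½ + M))
(1/((1 - 6*(-1)) - 367) - 11*(-5))*E(21) = (1/((1 - 6*(-1)) - 367) - 11*(-5))*(-3 - 2*21² + 7*21) = (1/((1 + 6) - 367) + 55)*(-3 - 2*441 + 147) = (1/(7 - 367) + 55)*(-3 - 882 + 147) = (1/(-360) + 55)*(-738) = (-1/360 + 55)*(-738) = (19799/360)*(-738) = -811759/20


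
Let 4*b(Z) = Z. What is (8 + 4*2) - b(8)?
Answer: 14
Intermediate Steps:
b(Z) = Z/4
(8 + 4*2) - b(8) = (8 + 4*2) - 8/4 = (8 + 8) - 1*2 = 16 - 2 = 14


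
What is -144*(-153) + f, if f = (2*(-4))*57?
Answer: 21576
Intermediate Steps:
f = -456 (f = -8*57 = -456)
-144*(-153) + f = -144*(-153) - 456 = 22032 - 456 = 21576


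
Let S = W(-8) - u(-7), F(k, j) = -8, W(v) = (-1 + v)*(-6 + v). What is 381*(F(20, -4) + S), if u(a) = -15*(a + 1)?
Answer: 10668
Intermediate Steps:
u(a) = -15 - 15*a (u(a) = -15*(1 + a) = -15 - 15*a)
S = 36 (S = (6 + (-8)² - 7*(-8)) - (-15 - 15*(-7)) = (6 + 64 + 56) - (-15 + 105) = 126 - 1*90 = 126 - 90 = 36)
381*(F(20, -4) + S) = 381*(-8 + 36) = 381*28 = 10668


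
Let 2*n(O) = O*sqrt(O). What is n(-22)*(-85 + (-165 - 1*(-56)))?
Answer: 2134*I*sqrt(22) ≈ 10009.0*I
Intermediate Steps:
n(O) = O**(3/2)/2 (n(O) = (O*sqrt(O))/2 = O**(3/2)/2)
n(-22)*(-85 + (-165 - 1*(-56))) = ((-22)**(3/2)/2)*(-85 + (-165 - 1*(-56))) = ((-22*I*sqrt(22))/2)*(-85 + (-165 + 56)) = (-11*I*sqrt(22))*(-85 - 109) = -11*I*sqrt(22)*(-194) = 2134*I*sqrt(22)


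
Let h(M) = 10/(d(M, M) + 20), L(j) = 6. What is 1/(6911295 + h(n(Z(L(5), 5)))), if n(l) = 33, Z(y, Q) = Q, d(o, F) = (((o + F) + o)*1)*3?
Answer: 317/2190880525 ≈ 1.4469e-7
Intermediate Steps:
d(o, F) = 3*F + 6*o (d(o, F) = (((F + o) + o)*1)*3 = ((F + 2*o)*1)*3 = (F + 2*o)*3 = 3*F + 6*o)
h(M) = 10/(20 + 9*M) (h(M) = 10/((3*M + 6*M) + 20) = 10/(9*M + 20) = 10/(20 + 9*M))
1/(6911295 + h(n(Z(L(5), 5)))) = 1/(6911295 + 10/(20 + 9*33)) = 1/(6911295 + 10/(20 + 297)) = 1/(6911295 + 10/317) = 1/(2190880525/317) = 317/2190880525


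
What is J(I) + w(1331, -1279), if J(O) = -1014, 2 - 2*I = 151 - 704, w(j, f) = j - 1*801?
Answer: -484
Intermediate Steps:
w(j, f) = -801 + j (w(j, f) = j - 801 = -801 + j)
I = 555/2 (I = 1 - (151 - 704)/2 = 1 - ½*(-553) = 1 + 553/2 = 555/2 ≈ 277.50)
J(I) + w(1331, -1279) = -1014 + (-801 + 1331) = -1014 + 530 = -484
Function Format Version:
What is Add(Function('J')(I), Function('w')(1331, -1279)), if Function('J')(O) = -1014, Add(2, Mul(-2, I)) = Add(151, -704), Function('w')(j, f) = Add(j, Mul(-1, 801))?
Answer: -484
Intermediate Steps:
Function('w')(j, f) = Add(-801, j) (Function('w')(j, f) = Add(j, -801) = Add(-801, j))
I = Rational(555, 2) (I = Add(1, Mul(Rational(-1, 2), Add(151, -704))) = Add(1, Mul(Rational(-1, 2), -553)) = Add(1, Rational(553, 2)) = Rational(555, 2) ≈ 277.50)
Add(Function('J')(I), Function('w')(1331, -1279)) = Add(-1014, Add(-801, 1331)) = Add(-1014, 530) = -484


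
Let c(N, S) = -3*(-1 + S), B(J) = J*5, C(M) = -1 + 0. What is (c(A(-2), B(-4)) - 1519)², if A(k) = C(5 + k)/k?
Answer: 2119936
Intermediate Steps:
C(M) = -1
B(J) = 5*J
A(k) = -1/k
c(N, S) = 3 - 3*S
(c(A(-2), B(-4)) - 1519)² = ((3 - 15*(-4)) - 1519)² = ((3 - 3*(-20)) - 1519)² = ((3 + 60) - 1519)² = (63 - 1519)² = (-1456)² = 2119936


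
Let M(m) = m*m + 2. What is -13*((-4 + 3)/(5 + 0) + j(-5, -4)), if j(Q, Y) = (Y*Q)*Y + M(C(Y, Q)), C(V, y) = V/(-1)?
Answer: 4043/5 ≈ 808.60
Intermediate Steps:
C(V, y) = -V (C(V, y) = V*(-1) = -V)
M(m) = 2 + m² (M(m) = m² + 2 = 2 + m²)
j(Q, Y) = 2 + Y² + Q*Y² (j(Q, Y) = (Y*Q)*Y + (2 + (-Y)²) = (Q*Y)*Y + (2 + Y²) = Q*Y² + (2 + Y²) = 2 + Y² + Q*Y²)
-13*((-4 + 3)/(5 + 0) + j(-5, -4)) = -13*((-4 + 3)/(5 + 0) + (2 + (-4)² - 5*(-4)²)) = -13*(-1/5 + (2 + 16 - 5*16)) = -13*(-1*⅕ + (2 + 16 - 80)) = -13*(-⅕ - 62) = -13*(-311/5) = 4043/5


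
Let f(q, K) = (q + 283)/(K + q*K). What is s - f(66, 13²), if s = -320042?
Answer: -3623835915/11323 ≈ -3.2004e+5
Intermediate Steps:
f(q, K) = (283 + q)/(K + K*q)
s - f(66, 13²) = -320042 - (283 + 66)/((13²)*(1 + 66)) = -320042 - 349/(169*67) = -320042 - 1*349/11323 = -320042 - 349/11323 = -3623835915/11323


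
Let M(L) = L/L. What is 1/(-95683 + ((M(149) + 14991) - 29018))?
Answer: -1/109709 ≈ -9.1150e-6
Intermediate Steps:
M(L) = 1
1/(-95683 + ((M(149) + 14991) - 29018)) = 1/(-95683 + ((1 + 14991) - 29018)) = 1/(-95683 + (14992 - 29018)) = 1/(-95683 - 14026) = 1/(-109709) = -1/109709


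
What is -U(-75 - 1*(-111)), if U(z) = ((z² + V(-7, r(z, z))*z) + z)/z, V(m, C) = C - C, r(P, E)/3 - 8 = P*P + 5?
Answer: -37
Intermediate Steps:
r(P, E) = 39 + 3*P² (r(P, E) = 24 + 3*(P*P + 5) = 24 + 3*(P² + 5) = 24 + 3*(5 + P²) = 24 + (15 + 3*P²) = 39 + 3*P²)
V(m, C) = 0
U(z) = (z + z²)/z (U(z) = ((z² + 0*z) + z)/z = ((z² + 0) + z)/z = (z² + z)/z = (z + z²)/z)
-U(-75 - 1*(-111)) = -(1 + (-75 - 1*(-111))) = -(1 + (-75 + 111)) = -(1 + 36) = -1*37 = -37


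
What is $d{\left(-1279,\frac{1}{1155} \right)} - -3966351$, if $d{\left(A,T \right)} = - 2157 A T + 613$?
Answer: $\frac{1528200741}{385} \approx 3.9694 \cdot 10^{6}$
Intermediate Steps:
$d{\left(A,T \right)} = 613 - 2157 A T$ ($d{\left(A,T \right)} = - 2157 A T + 613 = 613 - 2157 A T$)
$d{\left(-1279,\frac{1}{1155} \right)} - -3966351 = \left(613 - - \frac{2758803}{1155}\right) - -3966351 = \left(613 - \left(-2758803\right) \frac{1}{1155}\right) + 3966351 = \left(613 + \frac{919601}{385}\right) + 3966351 = \frac{1155606}{385} + 3966351 = \frac{1528200741}{385}$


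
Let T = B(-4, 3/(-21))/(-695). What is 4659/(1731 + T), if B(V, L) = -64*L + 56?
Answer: 7555345/2806953 ≈ 2.6917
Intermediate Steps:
B(V, L) = 56 - 64*L
T = -456/4865 (T = (56 - 192/(-21))/(-695) = (56 - 192*(-1)/21)*(-1/695) = (56 - 64*(-1/7))*(-1/695) = (56 + 64/7)*(-1/695) = (456/7)*(-1/695) = -456/4865 ≈ -0.093731)
4659/(1731 + T) = 4659/(1731 - 456/4865) = 4659/(8420859/4865) = 4659*(4865/8420859) = 7555345/2806953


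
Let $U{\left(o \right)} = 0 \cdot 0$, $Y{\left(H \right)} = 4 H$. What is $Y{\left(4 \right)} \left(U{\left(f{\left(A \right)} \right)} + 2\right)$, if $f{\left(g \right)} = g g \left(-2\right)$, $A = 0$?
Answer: $32$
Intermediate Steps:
$f{\left(g \right)} = - 2 g^{2}$ ($f{\left(g \right)} = g^{2} \left(-2\right) = - 2 g^{2}$)
$U{\left(o \right)} = 0$
$Y{\left(4 \right)} \left(U{\left(f{\left(A \right)} \right)} + 2\right) = 4 \cdot 4 \left(0 + 2\right) = 16 \cdot 2 = 32$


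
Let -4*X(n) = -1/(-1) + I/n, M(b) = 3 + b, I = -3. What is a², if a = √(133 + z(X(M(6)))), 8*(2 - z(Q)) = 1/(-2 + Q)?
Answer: 7023/52 ≈ 135.06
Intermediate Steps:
X(n) = -¼ + 3/(4*n) (X(n) = -(-1/(-1) - 3/n)/4 = -(-1*(-1) - 3/n)/4 = -(1 - 3/n)/4 = -¼ + 3/(4*n))
z(Q) = 2 - 1/(8*(-2 + Q))
a = √91299/26 (a = √(133 + (-33 + 16*((3 - (3 + 6))/(4*(3 + 6))))/(8*(-2 + (3 - (3 + 6))/(4*(3 + 6))))) = √(133 + (-33 + 16*((¼)*(3 - 1*9)/9))/(8*(-2 + (¼)*(3 - 1*9)/9))) = √(133 + (-33 + 16*((¼)*(⅑)*(3 - 9)))/(8*(-2 + (¼)*(⅑)*(3 - 9)))) = √(133 + (-33 + 16*((¼)*(⅑)*(-6)))/(8*(-2 + (¼)*(⅑)*(-6)))) = √(133 + (-33 + 16*(-⅙))/(8*(-2 - ⅙))) = √(133 + (-33 - 8/3)/(8*(-13/6))) = √(133 + (⅛)*(-6/13)*(-107/3)) = √(133 + 107/52) = √(7023/52) = √91299/26 ≈ 11.621)
a² = (√91299/26)² = 7023/52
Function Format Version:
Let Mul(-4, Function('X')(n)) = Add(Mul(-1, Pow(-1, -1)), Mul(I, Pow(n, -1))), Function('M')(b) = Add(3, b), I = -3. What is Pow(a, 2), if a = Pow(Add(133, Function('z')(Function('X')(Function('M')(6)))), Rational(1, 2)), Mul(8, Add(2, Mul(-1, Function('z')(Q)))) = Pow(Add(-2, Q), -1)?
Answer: Rational(7023, 52) ≈ 135.06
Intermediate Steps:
Function('X')(n) = Add(Rational(-1, 4), Mul(Rational(3, 4), Pow(n, -1))) (Function('X')(n) = Mul(Rational(-1, 4), Add(Mul(-1, Pow(-1, -1)), Mul(-3, Pow(n, -1)))) = Mul(Rational(-1, 4), Add(Mul(-1, -1), Mul(-3, Pow(n, -1)))) = Mul(Rational(-1, 4), Add(1, Mul(-3, Pow(n, -1)))) = Add(Rational(-1, 4), Mul(Rational(3, 4), Pow(n, -1))))
Function('z')(Q) = Add(2, Mul(Rational(-1, 8), Pow(Add(-2, Q), -1)))
a = Mul(Rational(1, 26), Pow(91299, Rational(1, 2))) (a = Pow(Add(133, Mul(Rational(1, 8), Pow(Add(-2, Mul(Rational(1, 4), Pow(Add(3, 6), -1), Add(3, Mul(-1, Add(3, 6))))), -1), Add(-33, Mul(16, Mul(Rational(1, 4), Pow(Add(3, 6), -1), Add(3, Mul(-1, Add(3, 6)))))))), Rational(1, 2)) = Pow(Add(133, Mul(Rational(1, 8), Pow(Add(-2, Mul(Rational(1, 4), Pow(9, -1), Add(3, Mul(-1, 9)))), -1), Add(-33, Mul(16, Mul(Rational(1, 4), Pow(9, -1), Add(3, Mul(-1, 9))))))), Rational(1, 2)) = Pow(Add(133, Mul(Rational(1, 8), Pow(Add(-2, Mul(Rational(1, 4), Rational(1, 9), Add(3, -9))), -1), Add(-33, Mul(16, Mul(Rational(1, 4), Rational(1, 9), Add(3, -9)))))), Rational(1, 2)) = Pow(Add(133, Mul(Rational(1, 8), Pow(Add(-2, Mul(Rational(1, 4), Rational(1, 9), -6)), -1), Add(-33, Mul(16, Mul(Rational(1, 4), Rational(1, 9), -6))))), Rational(1, 2)) = Pow(Add(133, Mul(Rational(1, 8), Pow(Add(-2, Rational(-1, 6)), -1), Add(-33, Mul(16, Rational(-1, 6))))), Rational(1, 2)) = Pow(Add(133, Mul(Rational(1, 8), Pow(Rational(-13, 6), -1), Add(-33, Rational(-8, 3)))), Rational(1, 2)) = Pow(Add(133, Mul(Rational(1, 8), Rational(-6, 13), Rational(-107, 3))), Rational(1, 2)) = Pow(Add(133, Rational(107, 52)), Rational(1, 2)) = Pow(Rational(7023, 52), Rational(1, 2)) = Mul(Rational(1, 26), Pow(91299, Rational(1, 2))) ≈ 11.621)
Pow(a, 2) = Pow(Mul(Rational(1, 26), Pow(91299, Rational(1, 2))), 2) = Rational(7023, 52)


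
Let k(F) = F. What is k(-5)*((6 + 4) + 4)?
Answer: -70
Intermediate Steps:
k(-5)*((6 + 4) + 4) = -5*((6 + 4) + 4) = -5*(10 + 4) = -5*14 = -70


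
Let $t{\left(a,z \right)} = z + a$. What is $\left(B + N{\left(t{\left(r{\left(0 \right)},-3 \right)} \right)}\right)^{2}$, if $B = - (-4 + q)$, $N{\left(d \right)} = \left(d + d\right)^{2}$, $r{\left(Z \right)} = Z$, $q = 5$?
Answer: $1225$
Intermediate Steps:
$t{\left(a,z \right)} = a + z$
$N{\left(d \right)} = 4 d^{2}$ ($N{\left(d \right)} = \left(2 d\right)^{2} = 4 d^{2}$)
$B = -1$ ($B = - (-4 + 5) = \left(-1\right) 1 = -1$)
$\left(B + N{\left(t{\left(r{\left(0 \right)},-3 \right)} \right)}\right)^{2} = \left(-1 + 4 \left(0 - 3\right)^{2}\right)^{2} = \left(-1 + 4 \left(-3\right)^{2}\right)^{2} = \left(-1 + 4 \cdot 9\right)^{2} = \left(-1 + 36\right)^{2} = 35^{2} = 1225$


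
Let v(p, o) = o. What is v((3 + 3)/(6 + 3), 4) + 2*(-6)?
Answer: -8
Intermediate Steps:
v((3 + 3)/(6 + 3), 4) + 2*(-6) = 4 + 2*(-6) = 4 - 12 = -8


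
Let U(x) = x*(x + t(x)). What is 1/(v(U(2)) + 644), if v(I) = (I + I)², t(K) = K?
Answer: 1/900 ≈ 0.0011111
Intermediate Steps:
U(x) = 2*x² (U(x) = x*(x + x) = x*(2*x) = 2*x²)
v(I) = 4*I² (v(I) = (2*I)² = 4*I²)
1/(v(U(2)) + 644) = 1/(4*(2*2²)² + 644) = 1/(4*(2*4)² + 644) = 1/(4*8² + 644) = 1/(4*64 + 644) = 1/(256 + 644) = 1/900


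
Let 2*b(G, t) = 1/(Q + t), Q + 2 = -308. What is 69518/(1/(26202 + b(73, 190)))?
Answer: 218581241561/120 ≈ 1.8215e+9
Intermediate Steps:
Q = -310 (Q = -2 - 308 = -310)
b(G, t) = 1/(2*(-310 + t))
69518/(1/(26202 + b(73, 190))) = 69518/(1/(26202 + 1/(2*(-310 + 190)))) = 69518/(1/(26202 + (½)/(-120))) = 69518/(1/(26202 + (½)*(-1/120))) = 69518/(1/(26202 - 1/240)) = 69518/(1/(6288479/240)) = 69518/(240/6288479) = 69518*(6288479/240) = 218581241561/120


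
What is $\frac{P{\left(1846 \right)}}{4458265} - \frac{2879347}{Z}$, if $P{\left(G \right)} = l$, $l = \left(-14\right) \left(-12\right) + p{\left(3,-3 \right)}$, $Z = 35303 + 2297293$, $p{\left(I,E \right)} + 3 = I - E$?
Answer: $- \frac{37424178073}{30318749580} \approx -1.2344$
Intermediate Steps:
$p{\left(I,E \right)} = -3 + I - E$ ($p{\left(I,E \right)} = -3 - \left(E - I\right) = -3 + I - E$)
$Z = 2332596$
$l = 171$ ($l = \left(-14\right) \left(-12\right) - -3 = 168 + \left(-3 + 3 + 3\right) = 168 + 3 = 171$)
$P{\left(G \right)} = 171$
$\frac{P{\left(1846 \right)}}{4458265} - \frac{2879347}{Z} = \frac{171}{4458265} - \frac{2879347}{2332596} = - \frac{37424178073}{30318749580}$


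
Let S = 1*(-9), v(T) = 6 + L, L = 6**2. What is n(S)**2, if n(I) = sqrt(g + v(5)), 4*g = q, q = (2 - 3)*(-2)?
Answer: 85/2 ≈ 42.500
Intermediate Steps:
L = 36
q = 2 (q = -1*(-2) = 2)
v(T) = 42 (v(T) = 6 + 36 = 42)
g = 1/2 (g = (1/4)*2 = 1/2 ≈ 0.50000)
S = -9
n(I) = sqrt(170)/2 (n(I) = sqrt(1/2 + 42) = sqrt(85/2) = sqrt(170)/2)
n(S)**2 = (sqrt(170)/2)**2 = 85/2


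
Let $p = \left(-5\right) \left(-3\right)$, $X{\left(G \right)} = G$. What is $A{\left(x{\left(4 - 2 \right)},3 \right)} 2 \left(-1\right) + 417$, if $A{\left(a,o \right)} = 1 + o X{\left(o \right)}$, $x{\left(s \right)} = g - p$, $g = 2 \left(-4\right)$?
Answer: $397$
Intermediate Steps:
$g = -8$
$p = 15$
$x{\left(s \right)} = -23$ ($x{\left(s \right)} = -8 - 15 = -23$)
$A{\left(a,o \right)} = 1 + o^{2}$ ($A{\left(a,o \right)} = 1 + o o = 1 + o^{2}$)
$A{\left(x{\left(4 - 2 \right)},3 \right)} 2 \left(-1\right) + 417 = \left(1 + 3^{2}\right) 2 \left(-1\right) + 417 = \left(1 + 9\right) 2 \left(-1\right) + 417 = 10 \cdot 2 \left(-1\right) + 417 = 20 \left(-1\right) + 417 = -20 + 417 = 397$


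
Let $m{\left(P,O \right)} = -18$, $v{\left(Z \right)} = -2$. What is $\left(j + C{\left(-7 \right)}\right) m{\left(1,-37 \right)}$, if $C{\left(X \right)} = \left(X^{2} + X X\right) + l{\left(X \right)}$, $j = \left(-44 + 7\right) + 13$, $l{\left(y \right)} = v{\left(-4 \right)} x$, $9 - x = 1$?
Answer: $-1044$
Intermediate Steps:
$x = 8$ ($x = 9 - 1 = 8$)
$l{\left(y \right)} = -16$ ($l{\left(y \right)} = \left(-2\right) 8 = -16$)
$j = -24$ ($j = -37 + 13 = -24$)
$C{\left(X \right)} = -16 + 2 X^{2}$ ($C{\left(X \right)} = \left(X^{2} + X X\right) - 16 = \left(X^{2} + X^{2}\right) - 16 = 2 X^{2} - 16 = -16 + 2 X^{2}$)
$\left(j + C{\left(-7 \right)}\right) m{\left(1,-37 \right)} = \left(-24 - \left(16 - 2 \left(-7\right)^{2}\right)\right) \left(-18\right) = \left(-24 + \left(-16 + 2 \cdot 49\right)\right) \left(-18\right) = \left(-24 + \left(-16 + 98\right)\right) \left(-18\right) = \left(-24 + 82\right) \left(-18\right) = 58 \left(-18\right) = -1044$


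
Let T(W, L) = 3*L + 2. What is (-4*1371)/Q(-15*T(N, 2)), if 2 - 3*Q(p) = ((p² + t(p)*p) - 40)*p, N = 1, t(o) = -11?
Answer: -8226/940801 ≈ -0.0087436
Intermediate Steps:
T(W, L) = 2 + 3*L
Q(p) = ⅔ - p*(-40 + p² - 11*p)/3 (Q(p) = ⅔ - ((p² - 11*p) - 40)*p/3 = ⅔ - (-40 + p² - 11*p)*p/3 = ⅔ - p*(-40 + p² - 11*p)/3)
(-4*1371)/Q(-15*T(N, 2)) = (-4*1371)/(⅔ - (-3375*(2 + 3*2)³)/3 + 11*(-15*(2 + 3*2))²/3 + 40*(-15*(2 + 3*2))/3) = -5484/(⅔ - (-3375*(2 + 6)³)/3 + 11*(-15*(2 + 6))²/3 + 40*(-15*(2 + 6))/3) = -5484/(⅔ - (-15*8)³/3 + 11*(-15*8)²/3 + 40*(-15*8)/3) = -5484/(⅔ - ⅓*(-120)³ + (11/3)*(-120)² + (40/3)*(-120)) = -5484/(⅔ - ⅓*(-1728000) + (11/3)*14400 - 1600) = -5484/(⅔ + 576000 + 52800 - 1600) = -5484/1881602/3 = -5484*3/1881602 = -8226/940801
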